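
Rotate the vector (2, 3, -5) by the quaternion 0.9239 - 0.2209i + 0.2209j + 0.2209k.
(-1.461, 0.507, -5.967)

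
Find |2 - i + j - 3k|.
√15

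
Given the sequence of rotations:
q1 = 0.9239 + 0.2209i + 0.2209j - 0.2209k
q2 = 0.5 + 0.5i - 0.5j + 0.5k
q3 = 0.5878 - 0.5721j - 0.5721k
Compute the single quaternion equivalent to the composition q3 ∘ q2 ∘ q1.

q2 · q1 = 0.5724 + 0.5724i - 0.1306j + 0.5724k
q3 · q2 · q1 = 0.5892 - 0.0657i - 0.7317j + 0.3365k
0.5892 - 0.0657i - 0.7317j + 0.3365k


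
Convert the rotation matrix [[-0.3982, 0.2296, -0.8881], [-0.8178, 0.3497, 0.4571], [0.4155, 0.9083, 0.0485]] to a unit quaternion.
0.5 + 0.2256i - 0.6518j - 0.5237k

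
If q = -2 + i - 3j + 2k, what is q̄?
-2 - i + 3j - 2k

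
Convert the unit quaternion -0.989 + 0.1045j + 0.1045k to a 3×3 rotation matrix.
[[0.9563, 0.2067, -0.2067], [-0.2067, 0.9782, 0.0218], [0.2067, 0.0218, 0.9782]]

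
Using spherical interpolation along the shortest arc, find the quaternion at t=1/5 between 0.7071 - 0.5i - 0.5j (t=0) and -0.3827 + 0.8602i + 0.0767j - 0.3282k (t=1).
0.6688 - 0.6018i - 0.4305j + 0.0718k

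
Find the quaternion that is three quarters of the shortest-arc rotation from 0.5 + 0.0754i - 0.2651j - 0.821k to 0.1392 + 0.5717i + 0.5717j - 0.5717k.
0.2691 + 0.4967i + 0.3919j - 0.7261k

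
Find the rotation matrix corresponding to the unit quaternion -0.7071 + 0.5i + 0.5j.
[[0.5, 0.5, -0.7071], [0.5, 0.5, 0.7071], [0.7071, -0.7071, 0]]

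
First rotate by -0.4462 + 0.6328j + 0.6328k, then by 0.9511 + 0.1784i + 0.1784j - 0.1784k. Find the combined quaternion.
-0.4244 + 0.1462i + 0.4094j + 0.7943k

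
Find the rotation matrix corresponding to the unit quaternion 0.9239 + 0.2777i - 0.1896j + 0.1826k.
[[0.8614, -0.4427, -0.2489], [0.2321, 0.7791, -0.5824], [0.4518, 0.4439, 0.7739]]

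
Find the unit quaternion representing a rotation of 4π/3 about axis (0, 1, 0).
-0.5 + 0.866j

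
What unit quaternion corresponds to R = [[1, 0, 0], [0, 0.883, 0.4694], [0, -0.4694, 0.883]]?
0.9703 - 0.2419i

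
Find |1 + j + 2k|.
√6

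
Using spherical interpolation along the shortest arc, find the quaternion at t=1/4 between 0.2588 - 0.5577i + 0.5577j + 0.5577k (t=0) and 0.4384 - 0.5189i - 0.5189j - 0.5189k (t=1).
0.0754 - 0.3101i + 0.6701j + 0.6701k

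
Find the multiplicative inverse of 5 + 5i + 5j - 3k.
0.0595 - 0.0595i - 0.0595j + 0.0357k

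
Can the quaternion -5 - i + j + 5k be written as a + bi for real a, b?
No. The quaternion -5 - i + j + 5k has j-coefficient y = 1 and k-coefficient z = 5, not both zero, so it does not lie in the complex subalgebra spanned by 1 and i.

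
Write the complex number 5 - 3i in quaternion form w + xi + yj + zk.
5 - 3i + 0j + 0k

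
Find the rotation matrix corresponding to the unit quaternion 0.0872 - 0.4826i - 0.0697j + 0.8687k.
[[-0.519, -0.0842, -0.8506], [0.2188, -0.9751, -0.0369], [-0.8263, -0.2053, 0.5245]]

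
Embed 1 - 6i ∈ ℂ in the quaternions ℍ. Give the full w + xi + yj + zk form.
1 - 6i + 0j + 0k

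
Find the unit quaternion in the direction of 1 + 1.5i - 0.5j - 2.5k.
0.3203 + 0.4804i - 0.1601j - 0.8006k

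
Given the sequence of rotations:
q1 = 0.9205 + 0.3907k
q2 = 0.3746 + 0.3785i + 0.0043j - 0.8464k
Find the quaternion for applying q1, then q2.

q2 · q1 = 0.6755 + 0.3501i - 0.1439j - 0.6328k
0.6755 + 0.3501i - 0.1439j - 0.6328k


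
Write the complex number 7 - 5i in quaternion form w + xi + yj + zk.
7 - 5i + 0j + 0k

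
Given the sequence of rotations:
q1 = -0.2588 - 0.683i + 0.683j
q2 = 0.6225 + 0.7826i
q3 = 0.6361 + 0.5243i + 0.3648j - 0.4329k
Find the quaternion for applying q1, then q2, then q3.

q2 · q1 = 0.3734 - 0.6277i + 0.4252j + 0.5345k
q3 · q2 · q1 = 0.6429 + 0.1755i + 0.3982j + 0.6303k
0.6429 + 0.1755i + 0.3982j + 0.6303k


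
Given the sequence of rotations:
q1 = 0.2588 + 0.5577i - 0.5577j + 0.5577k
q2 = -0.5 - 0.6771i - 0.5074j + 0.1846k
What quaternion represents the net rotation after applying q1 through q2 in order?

q2 · q1 = -0.1377 - 0.6341i + 0.6281j + 0.4295k
-0.1377 - 0.6341i + 0.6281j + 0.4295k


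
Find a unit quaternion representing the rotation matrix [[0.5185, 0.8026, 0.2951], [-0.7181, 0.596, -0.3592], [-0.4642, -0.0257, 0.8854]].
0.866 + 0.0963i + 0.2192j - 0.439k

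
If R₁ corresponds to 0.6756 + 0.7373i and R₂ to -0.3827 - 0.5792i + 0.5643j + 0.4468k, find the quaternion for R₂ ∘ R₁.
0.1685 - 0.6735i + 0.7107j - 0.1142k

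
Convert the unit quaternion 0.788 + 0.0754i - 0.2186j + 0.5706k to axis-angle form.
axis = (0.1225, -0.3551, 0.9268), θ = 76°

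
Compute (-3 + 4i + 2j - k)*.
-3 - 4i - 2j + k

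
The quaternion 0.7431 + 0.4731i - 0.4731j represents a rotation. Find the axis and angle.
axis = (√2/2, -√2/2, 0), θ = 84°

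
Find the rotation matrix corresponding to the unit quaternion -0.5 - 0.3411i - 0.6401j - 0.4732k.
[[-0.2673, -0.0365, 0.9629], [0.9099, 0.3195, 0.2647], [-0.3173, 0.9469, -0.0522]]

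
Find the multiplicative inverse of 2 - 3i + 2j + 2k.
0.0952 + 0.1429i - 0.0952j - 0.0952k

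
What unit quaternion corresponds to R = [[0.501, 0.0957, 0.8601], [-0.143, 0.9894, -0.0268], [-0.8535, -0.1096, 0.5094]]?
0.866 - 0.0239i + 0.4947j - 0.0689k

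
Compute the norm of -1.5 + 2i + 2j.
3.202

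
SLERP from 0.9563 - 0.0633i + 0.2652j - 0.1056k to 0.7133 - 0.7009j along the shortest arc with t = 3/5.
0.9344 - 0.0298i - 0.3515j - 0.0497k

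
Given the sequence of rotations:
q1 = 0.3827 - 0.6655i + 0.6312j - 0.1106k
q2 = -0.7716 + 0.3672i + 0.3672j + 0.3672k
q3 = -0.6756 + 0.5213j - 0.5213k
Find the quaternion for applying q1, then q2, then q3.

q2 · q1 = -0.2421 + 0.3816i - 0.5503j + 0.702k
q3 · q2 · q1 = 0.8164 - 0.1787i + 0.0466j - 0.547k
0.8164 - 0.1787i + 0.0466j - 0.547k


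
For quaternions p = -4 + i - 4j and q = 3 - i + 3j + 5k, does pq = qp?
No: pq = 1 - 13i - 29j - 21k ≠ 1 + 27i - 19j - 19k = qp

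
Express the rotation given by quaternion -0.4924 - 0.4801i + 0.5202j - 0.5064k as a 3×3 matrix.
[[-0.0541, -0.9982, -0.026], [-0.0008, 0.0261, -0.9997], [0.9985, -0.0541, -0.0022]]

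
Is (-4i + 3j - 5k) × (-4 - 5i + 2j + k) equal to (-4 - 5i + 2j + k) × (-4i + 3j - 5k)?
No: pq = -21 + 29i + 17j + 27k ≠ -21 + 3i - 41j + 13k = qp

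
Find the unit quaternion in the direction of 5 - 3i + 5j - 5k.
0.5455 - 0.3273i + 0.5455j - 0.5455k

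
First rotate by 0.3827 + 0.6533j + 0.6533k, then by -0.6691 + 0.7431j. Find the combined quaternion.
-0.7415 + 0.4855i - 0.1527j - 0.4371k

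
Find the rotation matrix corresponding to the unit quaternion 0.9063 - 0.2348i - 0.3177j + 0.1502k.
[[0.753, -0.1231, -0.6464], [0.4214, 0.8446, 0.3302], [0.5053, -0.521, 0.6879]]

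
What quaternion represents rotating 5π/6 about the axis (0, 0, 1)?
0.2588 + 0.9659k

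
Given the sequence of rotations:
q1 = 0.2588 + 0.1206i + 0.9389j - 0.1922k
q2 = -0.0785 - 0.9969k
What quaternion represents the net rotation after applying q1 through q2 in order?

q2 · q1 = -0.2119 + 0.9265i - 0.1939j - 0.2429k
-0.2119 + 0.9265i - 0.1939j - 0.2429k


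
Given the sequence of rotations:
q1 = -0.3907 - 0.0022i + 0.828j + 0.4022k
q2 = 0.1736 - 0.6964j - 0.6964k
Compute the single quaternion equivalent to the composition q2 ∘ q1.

q2 · q1 = 0.7889 + 0.2961i + 0.4174j + 0.3404k
0.7889 + 0.2961i + 0.4174j + 0.3404k


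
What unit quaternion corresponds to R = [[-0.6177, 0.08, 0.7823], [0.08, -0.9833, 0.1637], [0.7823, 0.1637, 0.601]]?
0.4372i + 0.0915j + 0.8947k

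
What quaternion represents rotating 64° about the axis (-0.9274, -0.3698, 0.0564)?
0.848 - 0.4914i - 0.196j + 0.0299k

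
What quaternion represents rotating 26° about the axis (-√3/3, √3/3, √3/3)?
0.9744 - 0.1299i + 0.1299j + 0.1299k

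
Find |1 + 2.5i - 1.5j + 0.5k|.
3.122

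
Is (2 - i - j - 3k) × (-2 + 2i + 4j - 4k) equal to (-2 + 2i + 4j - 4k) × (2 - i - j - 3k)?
No: pq = -10 + 22i - 4k ≠ -10 - 10i + 20j = qp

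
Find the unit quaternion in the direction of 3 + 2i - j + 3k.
0.6255 + 0.417i - 0.2085j + 0.6255k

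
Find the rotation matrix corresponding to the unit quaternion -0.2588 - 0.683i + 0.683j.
[[0.067, -0.933, -0.3535], [-0.933, 0.067, -0.3535], [0.3535, 0.3535, -0.866]]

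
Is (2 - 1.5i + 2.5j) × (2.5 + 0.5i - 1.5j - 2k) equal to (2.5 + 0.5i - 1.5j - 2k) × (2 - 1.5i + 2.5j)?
No: pq = 9.5 - 7.75i + 0.25j - 3k ≠ 9.5 + 2.25i + 6.25j - 5k = qp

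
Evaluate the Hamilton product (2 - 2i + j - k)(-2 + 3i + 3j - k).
-2 + 12i - j - 9k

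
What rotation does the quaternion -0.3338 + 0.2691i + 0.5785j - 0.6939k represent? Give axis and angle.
axis = (0.2855, 0.6137, -0.7361), θ = 219°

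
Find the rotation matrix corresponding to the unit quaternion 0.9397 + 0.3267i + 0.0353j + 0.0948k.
[[0.9795, -0.1551, 0.1283], [0.2012, 0.7686, -0.6073], [-0.0044, 0.6207, 0.784]]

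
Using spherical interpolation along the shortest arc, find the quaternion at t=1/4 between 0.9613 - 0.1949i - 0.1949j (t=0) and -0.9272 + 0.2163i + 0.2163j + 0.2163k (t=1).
0.9571 - 0.2012i - 0.2012j - 0.0545k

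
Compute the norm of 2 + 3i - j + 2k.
√18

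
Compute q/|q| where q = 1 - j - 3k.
0.3015 - 0.3015j - 0.9045k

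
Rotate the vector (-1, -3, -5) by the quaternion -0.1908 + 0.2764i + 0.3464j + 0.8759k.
(-2.563, -1.357, -5.157)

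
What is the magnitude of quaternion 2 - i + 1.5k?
2.693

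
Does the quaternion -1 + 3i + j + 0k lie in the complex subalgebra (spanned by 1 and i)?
No. The quaternion -1 + 3i + j has j-coefficient y = 1 and k-coefficient z = 0, not both zero, so it does not lie in the complex subalgebra spanned by 1 and i.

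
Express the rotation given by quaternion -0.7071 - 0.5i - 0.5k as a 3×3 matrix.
[[0.5, -0.7071, 0.5], [0.7071, 0, -0.7071], [0.5, 0.7071, 0.5]]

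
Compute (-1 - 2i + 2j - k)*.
-1 + 2i - 2j + k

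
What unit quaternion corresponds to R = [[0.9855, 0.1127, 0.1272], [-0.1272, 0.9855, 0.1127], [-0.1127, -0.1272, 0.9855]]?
0.9945 - 0.0603i + 0.0603j - 0.0603k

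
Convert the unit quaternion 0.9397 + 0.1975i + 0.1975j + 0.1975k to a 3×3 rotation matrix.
[[0.844, -0.2932, 0.4492], [0.4492, 0.844, -0.2932], [-0.2932, 0.4492, 0.844]]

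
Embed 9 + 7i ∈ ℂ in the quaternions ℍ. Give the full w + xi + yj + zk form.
9 + 7i + 0j + 0k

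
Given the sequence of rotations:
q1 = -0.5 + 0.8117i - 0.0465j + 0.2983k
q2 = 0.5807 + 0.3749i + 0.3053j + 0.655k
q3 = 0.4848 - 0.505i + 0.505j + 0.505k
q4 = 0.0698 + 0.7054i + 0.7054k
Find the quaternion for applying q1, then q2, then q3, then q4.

q2 · q1 = -0.7758 + 0.4054i + 0.2402j - 0.4195k
q3 · q2 · q1 = -0.0808 + 0.2552i - 0.2825j - 0.9212k
q4 · q3 · q2 · q1 = 0.4642 + 0.1601i + 0.8101j - 0.3206k
0.4642 + 0.1601i + 0.8101j - 0.3206k


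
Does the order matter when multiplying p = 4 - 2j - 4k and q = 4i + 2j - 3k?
Yes: pq = -8 + 30i - 8j - 4k ≠ -8 + 2i + 24j - 20k = qp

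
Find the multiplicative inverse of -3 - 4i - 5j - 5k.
-0.04 + 0.0533i + 0.0667j + 0.0667k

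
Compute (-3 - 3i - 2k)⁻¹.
-0.1364 + 0.1364i + 0.0909k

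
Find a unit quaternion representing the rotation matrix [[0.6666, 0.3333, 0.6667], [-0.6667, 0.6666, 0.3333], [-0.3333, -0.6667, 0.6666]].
0.866 - 0.2887i + 0.2887j - 0.2887k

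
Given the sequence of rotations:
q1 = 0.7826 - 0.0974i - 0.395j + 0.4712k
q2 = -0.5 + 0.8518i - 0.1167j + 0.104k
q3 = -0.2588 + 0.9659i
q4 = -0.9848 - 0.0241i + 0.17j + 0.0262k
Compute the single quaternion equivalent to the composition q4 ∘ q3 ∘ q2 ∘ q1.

q2 · q1 = -0.4034 + 0.7014i - 0.3053j - 0.502k
q3 · q2 · q1 = -0.5731 - 0.5712i + 0.5639j - 0.165k
q4 · q3 · q2 · q1 = 0.4591 + 0.5335i - 0.6717j + 0.231k
0.4591 + 0.5335i - 0.6717j + 0.231k


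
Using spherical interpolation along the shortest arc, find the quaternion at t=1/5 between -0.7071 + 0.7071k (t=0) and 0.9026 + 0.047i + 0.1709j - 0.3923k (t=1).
-0.7571 - 0.0097i - 0.0351j + 0.6522k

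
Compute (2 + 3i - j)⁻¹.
0.1429 - 0.2143i + 0.0714j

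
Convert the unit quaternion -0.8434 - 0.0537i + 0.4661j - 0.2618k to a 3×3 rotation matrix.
[[0.4284, -0.4917, -0.7581], [0.3915, 0.8572, -0.3346], [0.8143, -0.1535, 0.5597]]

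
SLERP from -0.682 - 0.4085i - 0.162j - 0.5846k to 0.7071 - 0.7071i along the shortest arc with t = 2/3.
-0.8801 + 0.3879i - 0.0731j - 0.2638k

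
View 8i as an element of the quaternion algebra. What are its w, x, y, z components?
0 + 8i + 0j + 0k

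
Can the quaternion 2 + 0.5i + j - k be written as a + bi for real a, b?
No. The quaternion 2 + 0.5i + j - k has j-coefficient y = 1 and k-coefficient z = -1, not both zero, so it does not lie in the complex subalgebra spanned by 1 and i.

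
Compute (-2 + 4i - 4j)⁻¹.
-0.0556 - 0.1111i + 0.1111j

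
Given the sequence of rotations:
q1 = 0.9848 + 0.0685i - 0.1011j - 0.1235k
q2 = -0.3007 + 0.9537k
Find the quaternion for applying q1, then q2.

q2 · q1 = -0.1783 + 0.0758i + 0.0957j + 0.9763k
-0.1783 + 0.0758i + 0.0957j + 0.9763k


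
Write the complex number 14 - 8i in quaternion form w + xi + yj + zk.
14 - 8i + 0j + 0k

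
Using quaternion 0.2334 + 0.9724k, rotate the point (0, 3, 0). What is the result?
(-1.362, -2.673, 0)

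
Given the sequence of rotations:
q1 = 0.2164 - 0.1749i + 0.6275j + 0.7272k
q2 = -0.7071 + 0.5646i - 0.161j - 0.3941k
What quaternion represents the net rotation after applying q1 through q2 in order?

q2 · q1 = 0.3333 + 0.3761i - 0.8202j - 0.2734k
0.3333 + 0.3761i - 0.8202j - 0.2734k


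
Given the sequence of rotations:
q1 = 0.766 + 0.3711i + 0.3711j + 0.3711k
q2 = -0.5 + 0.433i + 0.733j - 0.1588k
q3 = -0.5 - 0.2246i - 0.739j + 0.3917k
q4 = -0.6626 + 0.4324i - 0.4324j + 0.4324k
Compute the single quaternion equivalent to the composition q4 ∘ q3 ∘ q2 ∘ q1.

q2 · q1 = -0.7568 + 0.4771i + 0.1563j - 0.4185k
q3 · q2 · q1 = 0.765 + 0.1795i + 0.574j + 0.2303k
q4 · q3 · q2 · q1 = -0.4359 - 0.1359i - 0.7331j + 0.504k
-0.4359 - 0.1359i - 0.7331j + 0.504k


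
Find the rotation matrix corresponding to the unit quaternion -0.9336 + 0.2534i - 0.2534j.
[[0.8716, -0.1284, 0.4731], [-0.1284, 0.8716, 0.4731], [-0.4731, -0.4731, 0.7432]]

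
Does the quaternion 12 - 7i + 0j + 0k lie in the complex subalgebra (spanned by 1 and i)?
Yes. The quaternion 12 - 7i has j- and k-coefficients y = z = 0, so it lies in the complex subalgebra spanned by 1 and i.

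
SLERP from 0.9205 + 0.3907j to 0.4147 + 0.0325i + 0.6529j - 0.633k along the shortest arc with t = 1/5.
0.8673 + 0.0074i + 0.4765j - 0.1438k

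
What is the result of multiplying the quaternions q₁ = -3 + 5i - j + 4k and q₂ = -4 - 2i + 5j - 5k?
47 - 29i + 6j + 22k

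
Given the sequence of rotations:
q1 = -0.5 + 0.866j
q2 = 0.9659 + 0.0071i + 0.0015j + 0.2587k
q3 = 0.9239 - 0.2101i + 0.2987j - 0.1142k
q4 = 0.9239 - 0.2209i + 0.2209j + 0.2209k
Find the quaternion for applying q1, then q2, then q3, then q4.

q2 · q1 = -0.4842 - 0.2276i + 0.8357j - 0.1232k
q3 · q2 · q1 = -0.7589 - 0.0499i + 0.6276j - 0.1661k
q4 · q3 · q2 · q1 = -0.8141 - 0.0538i + 0.3645j - 0.4487k
-0.8141 - 0.0538i + 0.3645j - 0.4487k


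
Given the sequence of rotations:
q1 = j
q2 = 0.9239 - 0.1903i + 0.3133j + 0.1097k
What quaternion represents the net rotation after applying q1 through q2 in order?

q2 · q1 = -0.3133 - 0.1097i + 0.9239j - 0.1903k
-0.3133 - 0.1097i + 0.9239j - 0.1903k


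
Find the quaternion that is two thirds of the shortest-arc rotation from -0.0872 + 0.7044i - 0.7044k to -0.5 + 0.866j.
-0.4685 + 0.3436i + 0.7378j - 0.3436k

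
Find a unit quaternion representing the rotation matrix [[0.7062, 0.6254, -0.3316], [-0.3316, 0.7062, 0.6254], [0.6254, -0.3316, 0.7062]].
0.883 - 0.271i - 0.271j - 0.271k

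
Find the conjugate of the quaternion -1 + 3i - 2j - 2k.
-1 - 3i + 2j + 2k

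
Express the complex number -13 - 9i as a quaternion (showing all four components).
-13 - 9i + 0j + 0k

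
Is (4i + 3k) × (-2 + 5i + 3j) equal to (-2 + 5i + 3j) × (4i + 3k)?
No: pq = -20 - 17i + 15j + 6k ≠ -20 + i - 15j - 18k = qp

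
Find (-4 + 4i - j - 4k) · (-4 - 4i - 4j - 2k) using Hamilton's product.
20 - 14i + 44j + 4k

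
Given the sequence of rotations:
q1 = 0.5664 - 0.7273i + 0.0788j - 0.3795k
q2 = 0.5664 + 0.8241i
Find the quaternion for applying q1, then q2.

q2 · q1 = 0.9202 + 0.0548i + 0.3574j - 0.15k
0.9202 + 0.0548i + 0.3574j - 0.15k


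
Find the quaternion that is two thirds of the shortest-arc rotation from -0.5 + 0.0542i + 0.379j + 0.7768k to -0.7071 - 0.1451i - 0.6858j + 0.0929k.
-0.8086 - 0.0939i - 0.3874j + 0.4328k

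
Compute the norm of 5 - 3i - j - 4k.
√51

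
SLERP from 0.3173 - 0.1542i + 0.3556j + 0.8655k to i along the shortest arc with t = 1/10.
0.3071 - 0.2921i + 0.3442j + 0.8378k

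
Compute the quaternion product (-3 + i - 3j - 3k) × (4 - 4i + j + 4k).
7 + 7i - 7j - 35k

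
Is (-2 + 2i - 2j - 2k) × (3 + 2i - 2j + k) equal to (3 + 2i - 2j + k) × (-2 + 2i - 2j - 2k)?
No: pq = -12 - 4i - 8j - 8k ≠ -12 + 8i + 4j - 8k = qp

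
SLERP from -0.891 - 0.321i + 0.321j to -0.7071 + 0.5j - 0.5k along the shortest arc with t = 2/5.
-0.8614 - 0.2019i + 0.4147j - 0.2128k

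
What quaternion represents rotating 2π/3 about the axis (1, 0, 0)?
0.5 + 0.866i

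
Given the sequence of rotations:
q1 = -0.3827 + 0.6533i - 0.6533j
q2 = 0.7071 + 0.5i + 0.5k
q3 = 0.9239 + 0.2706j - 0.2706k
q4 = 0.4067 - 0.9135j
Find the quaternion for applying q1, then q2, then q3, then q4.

q2 · q1 = -0.5973 + 0.5972i - 0.1353j - 0.518k
q3 · q2 · q1 = -0.6554 + 0.375i - 0.4482j - 0.4786k
q4 · q3 · q2 · q1 = -0.676 + 0.5897i + 0.4164j + 0.1479k
-0.676 + 0.5897i + 0.4164j + 0.1479k


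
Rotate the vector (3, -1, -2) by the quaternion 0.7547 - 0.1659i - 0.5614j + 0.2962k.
(2.735, 1.295, 2.201)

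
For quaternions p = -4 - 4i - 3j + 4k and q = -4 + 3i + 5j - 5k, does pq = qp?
No: pq = 63 - i - 16j - 7k ≠ 63 + 9i + 15k = qp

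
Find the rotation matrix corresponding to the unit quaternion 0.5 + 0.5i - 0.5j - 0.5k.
[[0, 0, -1], [-1, 0, 0], [0, 1, 0]]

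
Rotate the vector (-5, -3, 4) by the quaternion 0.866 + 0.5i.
(-5, -4.964, -0.598)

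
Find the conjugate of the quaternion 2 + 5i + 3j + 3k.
2 - 5i - 3j - 3k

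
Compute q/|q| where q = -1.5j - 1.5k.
-0.7071j - 0.7071k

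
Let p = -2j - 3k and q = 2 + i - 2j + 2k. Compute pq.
2 - 10i - 7j - 4k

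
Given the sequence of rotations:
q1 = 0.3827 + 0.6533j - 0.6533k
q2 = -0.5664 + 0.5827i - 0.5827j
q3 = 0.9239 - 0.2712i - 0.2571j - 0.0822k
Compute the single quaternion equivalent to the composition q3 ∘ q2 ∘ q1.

q2 · q1 = 0.1639 + 0.6037i - 0.2124j + 0.7507k
q3 · q2 · q1 = 0.3223 + 0.3028i - 0.0844j + 0.8929k
0.3223 + 0.3028i - 0.0844j + 0.8929k


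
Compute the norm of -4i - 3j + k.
√26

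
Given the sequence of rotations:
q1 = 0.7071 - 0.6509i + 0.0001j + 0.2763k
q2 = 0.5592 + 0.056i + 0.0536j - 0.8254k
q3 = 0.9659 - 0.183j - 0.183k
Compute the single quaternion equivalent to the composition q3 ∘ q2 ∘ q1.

q2 · q1 = 0.6599 - 0.3095i + 0.5597j - 0.3942k
q3 · q2 · q1 = 0.6677 - 0.1244i + 0.4765j - 0.5582k
0.6677 - 0.1244i + 0.4765j - 0.5582k


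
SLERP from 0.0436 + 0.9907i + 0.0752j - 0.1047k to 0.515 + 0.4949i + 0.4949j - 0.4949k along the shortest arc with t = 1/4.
0.1827 + 0.9353i + 0.2022j - 0.2259k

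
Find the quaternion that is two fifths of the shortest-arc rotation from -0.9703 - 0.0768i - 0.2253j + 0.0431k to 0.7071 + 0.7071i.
-0.9235 - 0.3546i - 0.1435j + 0.0274k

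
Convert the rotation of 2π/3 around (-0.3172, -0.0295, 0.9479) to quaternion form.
0.5 - 0.2747i - 0.0255j + 0.8209k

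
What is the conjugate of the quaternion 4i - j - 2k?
-4i + j + 2k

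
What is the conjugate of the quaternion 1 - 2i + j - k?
1 + 2i - j + k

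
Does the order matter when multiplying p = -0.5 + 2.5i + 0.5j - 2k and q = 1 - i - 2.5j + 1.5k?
Yes: pq = 6.25 - 1.25i - 8.5k ≠ 6.25 + 7.25i + 3.5j + 3k = qp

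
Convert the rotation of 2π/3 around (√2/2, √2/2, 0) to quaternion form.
0.5 + 0.6124i + 0.6124j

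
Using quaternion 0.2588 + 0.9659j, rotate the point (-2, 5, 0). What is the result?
(1.732, 5, 1)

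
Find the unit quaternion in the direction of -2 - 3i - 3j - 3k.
-0.3592 - 0.5388i - 0.5388j - 0.5388k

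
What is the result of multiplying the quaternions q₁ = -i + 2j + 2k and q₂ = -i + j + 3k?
-9 + 4i + j + k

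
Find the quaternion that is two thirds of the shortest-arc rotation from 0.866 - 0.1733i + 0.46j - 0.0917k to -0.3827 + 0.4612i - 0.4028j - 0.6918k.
0.6194 - 0.4071i + 0.4759j + 0.4735k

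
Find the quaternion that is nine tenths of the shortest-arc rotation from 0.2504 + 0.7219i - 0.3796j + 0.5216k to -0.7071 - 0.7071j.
-0.6528 + 0.1068i - 0.746j + 0.0772k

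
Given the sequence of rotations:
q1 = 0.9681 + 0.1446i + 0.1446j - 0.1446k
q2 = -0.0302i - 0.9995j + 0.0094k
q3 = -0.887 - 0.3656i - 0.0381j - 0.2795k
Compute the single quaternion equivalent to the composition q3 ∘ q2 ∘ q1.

q2 · q1 = 0.1503 + 0.1139i - 0.9706j + 0.1493k
q3 · q2 · q1 = -0.0869 - 0.433i + 0.8779j + 0.1848k
-0.0869 - 0.433i + 0.8779j + 0.1848k


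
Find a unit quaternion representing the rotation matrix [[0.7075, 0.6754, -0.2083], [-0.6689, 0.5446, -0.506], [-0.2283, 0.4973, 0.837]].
0.8788 + 0.2854i + 0.0057j - 0.3824k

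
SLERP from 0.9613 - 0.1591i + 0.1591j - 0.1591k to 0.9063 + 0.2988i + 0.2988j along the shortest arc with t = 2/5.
0.9697 + 0.0258i + 0.2223j - 0.0982k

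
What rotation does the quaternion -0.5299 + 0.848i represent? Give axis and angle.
axis = (1, 0, 0), θ = 244°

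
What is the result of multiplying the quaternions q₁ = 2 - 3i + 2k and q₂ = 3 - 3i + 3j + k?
-5 - 21i + 3j - k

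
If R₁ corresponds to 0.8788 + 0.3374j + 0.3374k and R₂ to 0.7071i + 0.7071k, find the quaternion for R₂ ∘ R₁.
-0.2386 + 0.3828i - 0.2386j + 0.86k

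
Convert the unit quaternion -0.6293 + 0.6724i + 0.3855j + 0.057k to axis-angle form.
axis = (0.8652, 0.496, 0.0733), θ = 258°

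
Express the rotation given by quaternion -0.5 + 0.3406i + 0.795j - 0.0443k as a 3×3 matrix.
[[-0.268, 0.4973, -0.8252], [0.5859, 0.7641, 0.2702], [0.7648, -0.411, -0.4961]]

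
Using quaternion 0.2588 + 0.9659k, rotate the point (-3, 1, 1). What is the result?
(2.098, -2.366, 1)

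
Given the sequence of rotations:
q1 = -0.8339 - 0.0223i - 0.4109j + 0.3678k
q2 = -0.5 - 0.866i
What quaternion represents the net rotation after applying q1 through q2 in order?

q2 · q1 = 0.3976 + 0.7333i + 0.524j + 0.1719k
0.3976 + 0.7333i + 0.524j + 0.1719k


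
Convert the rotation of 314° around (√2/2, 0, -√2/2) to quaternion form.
-0.9205 + 0.2763i - 0.2763k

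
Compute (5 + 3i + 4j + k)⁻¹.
0.098 - 0.0588i - 0.0784j - 0.0196k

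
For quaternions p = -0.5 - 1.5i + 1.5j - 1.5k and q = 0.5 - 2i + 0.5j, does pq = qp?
No: pq = -4 + i + 3.5j + 1.5k ≠ -4 - 0.5i - 2.5j - 3k = qp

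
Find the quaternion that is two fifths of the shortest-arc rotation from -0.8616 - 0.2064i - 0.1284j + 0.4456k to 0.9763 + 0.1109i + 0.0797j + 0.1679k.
-0.9551 - 0.1766i - 0.1144j + 0.2085k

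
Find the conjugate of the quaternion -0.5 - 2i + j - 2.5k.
-0.5 + 2i - j + 2.5k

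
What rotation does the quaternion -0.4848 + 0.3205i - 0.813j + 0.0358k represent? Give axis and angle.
axis = (0.3664, -0.9295, 0.0409), θ = 238°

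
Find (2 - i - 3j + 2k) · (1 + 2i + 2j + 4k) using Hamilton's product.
2 - 13i + 9j + 14k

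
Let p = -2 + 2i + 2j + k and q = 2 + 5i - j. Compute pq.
-12 - 5i + 11j - 10k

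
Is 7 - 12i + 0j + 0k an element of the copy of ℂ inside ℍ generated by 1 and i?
Yes. The quaternion 7 - 12i has j- and k-coefficients y = z = 0, so it lies in the complex subalgebra spanned by 1 and i.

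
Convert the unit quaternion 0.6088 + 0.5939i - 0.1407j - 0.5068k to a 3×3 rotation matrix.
[[0.4467, 0.45, -0.7733], [-0.7842, -0.2191, -0.5805], [-0.4307, 0.8657, 0.255]]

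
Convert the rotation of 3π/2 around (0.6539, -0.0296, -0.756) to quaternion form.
-0.7071 + 0.4624i - 0.0209j - 0.5346k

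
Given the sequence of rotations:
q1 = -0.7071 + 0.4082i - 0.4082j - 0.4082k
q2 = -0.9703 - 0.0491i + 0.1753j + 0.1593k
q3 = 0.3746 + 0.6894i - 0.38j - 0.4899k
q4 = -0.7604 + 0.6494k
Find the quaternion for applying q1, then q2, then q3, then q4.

q2 · q1 = 0.8427 - 0.3679i + 0.3171j + 0.2319k
q3 · q2 · q1 = 0.8034 + 0.5104i - 0.1811j - 0.2472k
q4 · q3 · q2 · q1 = -0.4504 - 0.2705i + 0.4692j + 0.7097k
-0.4504 - 0.2705i + 0.4692j + 0.7097k


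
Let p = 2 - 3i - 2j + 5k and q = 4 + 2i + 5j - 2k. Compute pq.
34 - 29i + 6j + 5k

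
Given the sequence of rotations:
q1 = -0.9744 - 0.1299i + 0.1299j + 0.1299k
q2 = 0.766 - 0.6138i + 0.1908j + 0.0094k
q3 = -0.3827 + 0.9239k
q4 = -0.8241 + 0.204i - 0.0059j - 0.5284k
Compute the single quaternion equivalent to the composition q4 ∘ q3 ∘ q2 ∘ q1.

q2 · q1 = -0.8521 + 0.5221i - 0.0079j + 0.0354k
q3 · q2 · q1 = 0.2934 - 0.1925i + 0.4854j - 0.8008k
q4 · q3 · q2 · q1 = -0.6228 + 0.4797i - 0.1367j + 0.6028k
-0.6228 + 0.4797i - 0.1367j + 0.6028k


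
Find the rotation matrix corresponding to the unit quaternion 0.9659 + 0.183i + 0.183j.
[[0.933, 0.067, 0.3535], [0.067, 0.933, -0.3535], [-0.3535, 0.3535, 0.866]]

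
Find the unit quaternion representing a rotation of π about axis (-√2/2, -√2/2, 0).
-0.7071i - 0.7071j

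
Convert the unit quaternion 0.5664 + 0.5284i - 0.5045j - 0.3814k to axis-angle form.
axis = (0.6412, -0.6122, -0.4628), θ = 111°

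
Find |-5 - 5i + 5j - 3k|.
√84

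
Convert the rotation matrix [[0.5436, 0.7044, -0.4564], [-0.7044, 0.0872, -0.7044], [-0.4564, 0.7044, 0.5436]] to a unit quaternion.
0.7373 + 0.4777i - 0.4777k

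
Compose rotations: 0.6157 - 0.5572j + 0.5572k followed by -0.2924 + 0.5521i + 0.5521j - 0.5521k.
0.4352 + 0.3399i + 0.1952j - 0.8105k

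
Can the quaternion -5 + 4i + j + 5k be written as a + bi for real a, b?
No. The quaternion -5 + 4i + j + 5k has j-coefficient y = 1 and k-coefficient z = 5, not both zero, so it does not lie in the complex subalgebra spanned by 1 and i.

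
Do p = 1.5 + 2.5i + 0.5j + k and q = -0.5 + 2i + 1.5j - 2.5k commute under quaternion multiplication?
No: pq = -4 - i + 10.25j - 1.5k ≠ -4 + 4.5i - 6.25j - 7k = qp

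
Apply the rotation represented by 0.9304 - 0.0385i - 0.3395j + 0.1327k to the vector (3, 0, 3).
(0.277, 0.764, 4.164)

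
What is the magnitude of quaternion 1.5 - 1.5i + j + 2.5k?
3.428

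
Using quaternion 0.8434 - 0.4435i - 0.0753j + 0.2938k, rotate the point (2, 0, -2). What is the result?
(2.407, -0.283, -1.458)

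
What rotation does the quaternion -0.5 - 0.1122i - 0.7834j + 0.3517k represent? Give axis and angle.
axis = (-0.1296, -0.9046, 0.4061), θ = 4π/3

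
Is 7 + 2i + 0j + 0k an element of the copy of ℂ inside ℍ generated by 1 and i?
Yes. The quaternion 7 + 2i has j- and k-coefficients y = z = 0, so it lies in the complex subalgebra spanned by 1 and i.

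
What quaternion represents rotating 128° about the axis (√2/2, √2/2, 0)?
0.4384 + 0.6355i + 0.6355j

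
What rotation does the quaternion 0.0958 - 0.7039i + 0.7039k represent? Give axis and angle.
axis = (-√2/2, 0, √2/2), θ = 169°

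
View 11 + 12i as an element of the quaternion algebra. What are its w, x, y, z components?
11 + 12i + 0j + 0k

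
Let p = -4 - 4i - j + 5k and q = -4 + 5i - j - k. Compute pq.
40 + 2i + 29j - 7k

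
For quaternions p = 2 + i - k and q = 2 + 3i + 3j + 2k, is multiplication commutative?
No: pq = 3 + 11i + j + 5k ≠ 3 + 5i + 11j - k = qp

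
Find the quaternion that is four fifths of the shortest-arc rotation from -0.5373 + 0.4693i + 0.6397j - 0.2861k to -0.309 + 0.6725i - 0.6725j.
-0.4511 + 0.7719i - 0.4397j - 0.0857k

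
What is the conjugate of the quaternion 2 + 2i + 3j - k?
2 - 2i - 3j + k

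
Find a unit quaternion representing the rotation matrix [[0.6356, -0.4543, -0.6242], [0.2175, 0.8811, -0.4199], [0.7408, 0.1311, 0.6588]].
0.891 + 0.1546i - 0.383j + 0.1885k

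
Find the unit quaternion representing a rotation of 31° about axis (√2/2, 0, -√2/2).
0.9636 + 0.189i - 0.189k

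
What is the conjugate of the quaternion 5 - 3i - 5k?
5 + 3i + 5k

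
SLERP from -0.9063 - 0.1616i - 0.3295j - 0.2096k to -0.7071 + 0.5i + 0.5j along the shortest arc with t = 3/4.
-0.8732 + 0.3667i + 0.3143j - 0.0655k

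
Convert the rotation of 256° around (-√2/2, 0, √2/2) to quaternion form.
-0.6157 - 0.5572i + 0.5572k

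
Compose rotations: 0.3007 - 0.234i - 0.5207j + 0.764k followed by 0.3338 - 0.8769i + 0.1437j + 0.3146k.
-0.2704 - 0.0682i + 0.4657j + 0.8399k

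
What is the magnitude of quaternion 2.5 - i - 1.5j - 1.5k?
3.428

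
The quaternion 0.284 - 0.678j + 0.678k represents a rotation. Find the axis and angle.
axis = (0, -√2/2, √2/2), θ = 147°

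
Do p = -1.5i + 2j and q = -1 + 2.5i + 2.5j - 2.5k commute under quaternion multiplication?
No: pq = -1.25 - 3.5i - 5.75j - 8.75k ≠ -1.25 + 6.5i + 1.75j + 8.75k = qp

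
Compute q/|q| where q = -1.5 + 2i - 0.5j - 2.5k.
-0.4201 + 0.5601i - 0.14j - 0.7001k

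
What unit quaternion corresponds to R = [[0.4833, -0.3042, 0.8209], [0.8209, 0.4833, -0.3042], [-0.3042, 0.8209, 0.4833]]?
0.7826 + 0.3594i + 0.3594j + 0.3594k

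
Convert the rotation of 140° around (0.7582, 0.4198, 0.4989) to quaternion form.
0.342 + 0.7125i + 0.3945j + 0.4688k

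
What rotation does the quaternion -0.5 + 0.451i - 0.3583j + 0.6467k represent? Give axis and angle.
axis = (0.5208, -0.4137, 0.7467), θ = 4π/3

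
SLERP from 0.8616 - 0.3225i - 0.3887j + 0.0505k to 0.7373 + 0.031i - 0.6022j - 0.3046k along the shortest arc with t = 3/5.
0.8187 - 0.1157i - 0.5368j - 0.1681k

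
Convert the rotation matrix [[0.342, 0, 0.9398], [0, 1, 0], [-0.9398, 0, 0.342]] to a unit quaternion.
0.8191 + 0.5736j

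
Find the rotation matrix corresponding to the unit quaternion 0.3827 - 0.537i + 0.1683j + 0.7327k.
[[-0.1303, -0.7416, -0.6581], [0.3801, -0.6504, 0.6576], [-0.9157, -0.1644, 0.3666]]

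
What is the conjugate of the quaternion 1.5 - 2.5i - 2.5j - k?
1.5 + 2.5i + 2.5j + k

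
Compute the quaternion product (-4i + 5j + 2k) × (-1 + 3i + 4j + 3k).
-14 + 11i + 13j - 33k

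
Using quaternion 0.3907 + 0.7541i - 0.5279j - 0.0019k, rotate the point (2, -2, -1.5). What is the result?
(3.098, -0.44, 0.679)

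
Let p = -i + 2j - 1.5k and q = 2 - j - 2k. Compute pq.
-1 - 7.5i + 2j - 2k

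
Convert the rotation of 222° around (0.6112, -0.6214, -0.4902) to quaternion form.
-0.3584 + 0.5706i - 0.5801j - 0.4576k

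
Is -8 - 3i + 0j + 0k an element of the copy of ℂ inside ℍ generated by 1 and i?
Yes. The quaternion -8 - 3i has j- and k-coefficients y = z = 0, so it lies in the complex subalgebra spanned by 1 and i.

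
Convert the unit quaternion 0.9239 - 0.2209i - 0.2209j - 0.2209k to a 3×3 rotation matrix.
[[0.8048, 0.5058, -0.3106], [-0.3106, 0.8048, 0.5058], [0.5058, -0.3106, 0.8048]]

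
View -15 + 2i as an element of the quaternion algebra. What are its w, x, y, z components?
-15 + 2i + 0j + 0k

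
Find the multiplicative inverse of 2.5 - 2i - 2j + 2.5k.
0.122 + 0.0976i + 0.0976j - 0.122k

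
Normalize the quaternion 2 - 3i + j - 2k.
0.4714 - 0.7071i + 0.2357j - 0.4714k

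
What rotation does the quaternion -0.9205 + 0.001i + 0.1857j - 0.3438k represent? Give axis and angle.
axis = (0.0026, 0.4752, -0.8799), θ = 314°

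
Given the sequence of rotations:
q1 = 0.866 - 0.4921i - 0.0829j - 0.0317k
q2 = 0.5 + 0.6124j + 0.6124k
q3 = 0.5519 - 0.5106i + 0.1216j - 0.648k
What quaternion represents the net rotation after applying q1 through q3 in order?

q2 · q1 = 0.5032 - 0.2147i + 0.1875j + 0.8159k
q3 · q2 · q1 = 0.674 - 0.1547i + 0.7204j + 0.0546k
0.674 - 0.1547i + 0.7204j + 0.0546k


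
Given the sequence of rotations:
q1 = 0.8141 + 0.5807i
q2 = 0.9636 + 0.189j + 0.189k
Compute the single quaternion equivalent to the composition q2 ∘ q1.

q2 · q1 = 0.7845 + 0.5596i + 0.2636j + 0.0441k
0.7845 + 0.5596i + 0.2636j + 0.0441k


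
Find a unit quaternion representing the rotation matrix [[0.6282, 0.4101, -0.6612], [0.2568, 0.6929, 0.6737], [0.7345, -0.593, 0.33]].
0.8141 - 0.389i - 0.4286j - 0.0471k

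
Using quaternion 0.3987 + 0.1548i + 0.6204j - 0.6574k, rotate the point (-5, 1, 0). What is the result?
(3.887, 1.748, 2.799)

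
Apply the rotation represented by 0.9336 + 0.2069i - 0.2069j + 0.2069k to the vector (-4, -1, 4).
(-4.046, -3.919, 1.127)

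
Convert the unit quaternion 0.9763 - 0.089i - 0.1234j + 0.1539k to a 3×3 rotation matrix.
[[0.9222, -0.2785, -0.2683], [0.3225, 0.9368, 0.1358], [0.2136, -0.2118, 0.9537]]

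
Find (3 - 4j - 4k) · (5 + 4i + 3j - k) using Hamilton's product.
23 + 28i - 27j - 7k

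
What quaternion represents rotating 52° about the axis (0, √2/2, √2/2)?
0.8988 + 0.31j + 0.31k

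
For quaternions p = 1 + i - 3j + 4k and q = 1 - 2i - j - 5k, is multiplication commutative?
No: pq = 20 + 18i - 7j - 8k ≠ 20 - 20i - j + 6k = qp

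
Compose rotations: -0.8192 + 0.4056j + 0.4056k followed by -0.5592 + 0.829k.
0.1219 - 0.3362i - 0.2268j - 0.9059k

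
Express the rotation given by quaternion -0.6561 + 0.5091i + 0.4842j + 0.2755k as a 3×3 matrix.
[[0.3793, 0.8545, -0.3549], [0.1315, 0.3298, 0.9348], [0.9159, -0.4012, 0.0127]]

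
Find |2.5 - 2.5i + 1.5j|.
3.841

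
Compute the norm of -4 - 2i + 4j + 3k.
√45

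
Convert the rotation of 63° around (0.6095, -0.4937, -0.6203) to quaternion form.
0.8526 + 0.3185i - 0.258j - 0.3241k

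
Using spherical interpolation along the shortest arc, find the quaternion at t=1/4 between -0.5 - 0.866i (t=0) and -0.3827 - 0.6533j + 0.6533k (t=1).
-0.5694 - 0.7581i - 0.2248j + 0.2248k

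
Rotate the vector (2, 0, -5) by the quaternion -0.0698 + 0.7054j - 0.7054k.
(-1.488, 5.173, 0.173)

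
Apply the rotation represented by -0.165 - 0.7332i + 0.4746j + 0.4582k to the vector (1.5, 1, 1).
(-1.179, -1.573, -0.622)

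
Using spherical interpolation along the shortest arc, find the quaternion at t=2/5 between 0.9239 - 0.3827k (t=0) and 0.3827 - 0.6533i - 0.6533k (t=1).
0.7825 - 0.2956i - 0.548k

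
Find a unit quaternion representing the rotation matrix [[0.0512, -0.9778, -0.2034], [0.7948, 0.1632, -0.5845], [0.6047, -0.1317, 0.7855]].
0.7071 + 0.1601i - 0.2857j + 0.6267k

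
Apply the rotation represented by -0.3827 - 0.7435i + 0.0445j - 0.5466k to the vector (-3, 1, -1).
(-2.459, -1.142, -1.911)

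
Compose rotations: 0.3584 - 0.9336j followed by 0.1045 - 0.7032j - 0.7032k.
-0.6191 - 0.6565i - 0.3496j - 0.252k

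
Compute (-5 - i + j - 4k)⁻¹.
-0.1163 + 0.0233i - 0.0233j + 0.093k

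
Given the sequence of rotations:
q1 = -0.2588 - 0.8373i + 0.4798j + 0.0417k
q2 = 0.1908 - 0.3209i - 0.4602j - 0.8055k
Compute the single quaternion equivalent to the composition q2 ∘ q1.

q2 · q1 = -0.0637 + 0.2906i + 0.8985j - 0.3229k
-0.0637 + 0.2906i + 0.8985j - 0.3229k


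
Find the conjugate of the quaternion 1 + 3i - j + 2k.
1 - 3i + j - 2k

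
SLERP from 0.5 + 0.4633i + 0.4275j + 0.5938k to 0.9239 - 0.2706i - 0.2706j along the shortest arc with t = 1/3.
0.8127 + 0.2512i + 0.2225j + 0.4764k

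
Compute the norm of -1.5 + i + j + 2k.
2.872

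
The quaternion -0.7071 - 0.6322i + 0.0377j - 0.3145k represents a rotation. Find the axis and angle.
axis = (-0.8941, 0.0533, -0.4448), θ = 3π/2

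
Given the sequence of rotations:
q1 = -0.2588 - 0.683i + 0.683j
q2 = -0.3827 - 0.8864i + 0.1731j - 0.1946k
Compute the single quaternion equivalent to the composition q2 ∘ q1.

q2 · q1 = -0.6246 + 0.6237i - 0.1733j - 0.4368k
-0.6246 + 0.6237i - 0.1733j - 0.4368k


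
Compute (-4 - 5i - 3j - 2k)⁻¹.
-0.0741 + 0.0926i + 0.0556j + 0.037k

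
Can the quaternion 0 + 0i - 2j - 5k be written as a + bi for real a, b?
No. The quaternion -2j - 5k has j-coefficient y = -2 and k-coefficient z = -5, not both zero, so it does not lie in the complex subalgebra spanned by 1 and i.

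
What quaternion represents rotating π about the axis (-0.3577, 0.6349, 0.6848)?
-0.3577i + 0.6349j + 0.6848k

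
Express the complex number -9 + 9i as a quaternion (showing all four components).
-9 + 9i + 0j + 0k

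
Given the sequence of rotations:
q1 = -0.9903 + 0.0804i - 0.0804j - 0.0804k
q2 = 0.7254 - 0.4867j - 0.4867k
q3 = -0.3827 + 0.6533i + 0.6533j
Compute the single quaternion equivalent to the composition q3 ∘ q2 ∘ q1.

q2 · q1 = -0.7966 + 0.0583i + 0.3845j + 0.4628k
q3 · q2 · q1 = 0.0156 - 0.2404i - 0.9699j + 0.036k
0.0156 - 0.2404i - 0.9699j + 0.036k


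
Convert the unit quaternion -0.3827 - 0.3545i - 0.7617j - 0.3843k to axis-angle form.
axis = (-0.3837, -0.8245, -0.416), θ = 5π/4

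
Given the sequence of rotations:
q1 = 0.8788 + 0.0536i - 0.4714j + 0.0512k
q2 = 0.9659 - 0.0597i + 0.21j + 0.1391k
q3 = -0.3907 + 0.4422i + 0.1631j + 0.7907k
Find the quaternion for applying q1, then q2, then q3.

q2 · q1 = 0.9439 + 0.0756i - 0.2603j + 0.1886k
q3 · q2 · q1 = -0.5089 + 0.6244i + 0.232j + 0.5452k
-0.5089 + 0.6244i + 0.232j + 0.5452k


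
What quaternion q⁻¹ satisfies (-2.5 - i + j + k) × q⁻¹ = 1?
-0.2703 + 0.1081i - 0.1081j - 0.1081k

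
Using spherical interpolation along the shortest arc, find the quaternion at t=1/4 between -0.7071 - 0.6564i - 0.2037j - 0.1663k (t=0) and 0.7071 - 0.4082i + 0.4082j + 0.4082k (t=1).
-0.8137 - 0.4209i - 0.2987j - 0.2674k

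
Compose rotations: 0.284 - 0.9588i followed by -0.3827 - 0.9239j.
-0.1087 + 0.3669i - 0.2624j - 0.8858k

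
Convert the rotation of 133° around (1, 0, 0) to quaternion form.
0.3987 + 0.9171i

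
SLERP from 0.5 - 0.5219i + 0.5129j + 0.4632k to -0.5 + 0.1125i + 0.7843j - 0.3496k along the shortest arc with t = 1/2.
0.6841 - 0.434i - 0.1857j + 0.556k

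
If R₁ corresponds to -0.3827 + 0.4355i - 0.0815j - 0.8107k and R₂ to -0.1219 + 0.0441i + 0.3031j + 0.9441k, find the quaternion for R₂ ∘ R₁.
0.8175 - 0.2387i + 0.3408j - 0.3981k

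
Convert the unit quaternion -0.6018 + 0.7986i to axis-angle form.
axis = (1, 0, 0), θ = 254°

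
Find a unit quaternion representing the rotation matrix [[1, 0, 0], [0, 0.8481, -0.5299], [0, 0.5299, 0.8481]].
0.9613 + 0.2756i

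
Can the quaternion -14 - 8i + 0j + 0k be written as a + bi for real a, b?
Yes. The quaternion -14 - 8i has j- and k-coefficients y = z = 0, so it lies in the complex subalgebra spanned by 1 and i.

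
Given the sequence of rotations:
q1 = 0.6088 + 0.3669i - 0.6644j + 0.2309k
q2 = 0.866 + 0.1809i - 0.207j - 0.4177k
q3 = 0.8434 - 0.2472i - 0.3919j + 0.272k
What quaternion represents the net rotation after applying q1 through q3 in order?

q2 · q1 = 0.4198 + 0.1026i - 0.8964j - 0.0986k
q3 · q2 · q1 = 0.0549 + 0.2652i - 0.917j + 0.2928k
0.0549 + 0.2652i - 0.917j + 0.2928k
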